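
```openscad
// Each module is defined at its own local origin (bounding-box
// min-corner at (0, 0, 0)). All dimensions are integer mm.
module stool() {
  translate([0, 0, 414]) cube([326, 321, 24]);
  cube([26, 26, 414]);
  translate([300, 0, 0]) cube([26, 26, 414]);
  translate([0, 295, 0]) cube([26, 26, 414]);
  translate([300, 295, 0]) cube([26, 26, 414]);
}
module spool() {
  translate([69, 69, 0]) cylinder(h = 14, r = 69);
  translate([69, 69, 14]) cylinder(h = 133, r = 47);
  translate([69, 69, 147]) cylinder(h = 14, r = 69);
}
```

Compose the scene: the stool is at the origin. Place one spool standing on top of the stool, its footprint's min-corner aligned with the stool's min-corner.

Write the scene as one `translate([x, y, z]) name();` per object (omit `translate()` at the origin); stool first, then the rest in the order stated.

stool();
translate([0, 0, 438]) spool();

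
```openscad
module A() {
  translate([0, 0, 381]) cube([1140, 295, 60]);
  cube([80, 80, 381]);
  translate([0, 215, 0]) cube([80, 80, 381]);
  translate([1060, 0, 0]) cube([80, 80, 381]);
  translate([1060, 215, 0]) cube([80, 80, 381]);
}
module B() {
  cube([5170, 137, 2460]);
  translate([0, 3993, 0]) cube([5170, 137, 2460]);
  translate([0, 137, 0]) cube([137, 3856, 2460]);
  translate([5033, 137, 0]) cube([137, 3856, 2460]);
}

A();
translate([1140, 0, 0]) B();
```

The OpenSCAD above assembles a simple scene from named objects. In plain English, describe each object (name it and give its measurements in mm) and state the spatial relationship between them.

A is a long wooden bench with a 1140 mm (x) × 295 mm (y) seat, 60 mm thick, its top surface 441 mm above the floor. Four 80 mm square legs at the seat corners, flush with the edges, run from z = 0 to the seat underside.

B is a box-shaped house frame (walls only): outside footprint 5170×4130 mm, wall height 2460 mm, wall thickness 137 mm. The two y-facing walls run the full x-width; the two x-facing walls fit between the inner faces of the y-facing walls.

The house frame is against the bench's +x side, with their −y faces flush.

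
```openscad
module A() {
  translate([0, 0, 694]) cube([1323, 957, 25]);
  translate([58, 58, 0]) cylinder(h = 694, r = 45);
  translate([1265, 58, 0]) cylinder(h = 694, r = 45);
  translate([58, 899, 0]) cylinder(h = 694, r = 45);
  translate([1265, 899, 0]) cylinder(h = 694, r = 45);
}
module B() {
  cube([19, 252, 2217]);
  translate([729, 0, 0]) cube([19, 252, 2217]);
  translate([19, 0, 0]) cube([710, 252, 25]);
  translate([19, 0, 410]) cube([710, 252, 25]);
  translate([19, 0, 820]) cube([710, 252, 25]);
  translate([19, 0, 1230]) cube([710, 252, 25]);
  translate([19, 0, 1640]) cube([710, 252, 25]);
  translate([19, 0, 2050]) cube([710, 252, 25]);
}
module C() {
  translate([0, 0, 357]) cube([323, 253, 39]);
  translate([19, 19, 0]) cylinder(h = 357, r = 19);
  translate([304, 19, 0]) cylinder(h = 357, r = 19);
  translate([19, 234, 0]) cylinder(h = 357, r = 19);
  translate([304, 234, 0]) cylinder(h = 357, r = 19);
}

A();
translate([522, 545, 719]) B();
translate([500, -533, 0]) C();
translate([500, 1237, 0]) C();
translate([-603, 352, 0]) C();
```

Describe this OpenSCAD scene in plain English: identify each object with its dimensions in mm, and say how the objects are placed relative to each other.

A is a table with a 1323×957 mm rectangular top, 25 mm thick, top surface at z = 719 mm, supported by four round legs of 90 mm diameter, each leg's bounding box inset 13 mm from the nearest pair of top edges, running from the floor.

B is a bookshelf 748 mm wide overall, 252 mm deep and 2217 mm tall. The two sides are 19 mm thick vertical panels. 6 horizontal shelves of 25 mm thickness span between the inner faces of the sides; the lowest shelf sits on the floor and shelves are stacked with a clear vertical gap of 385 mm between each pair.

C is a simple wooden stool: a rectangular seat 323 mm (x) by 253 mm (y), 39 mm thick, top face at z = 396 mm, on four round legs, each 38 mm in diameter. The legs rest on z = 0, each leg's axis is inset half a diameter from the nearest pair of seat edges (so the leg's bounding box is flush with the corner).

The bookshelf is on top of the table. Three stools sit around the table at the −y, +y, −x sides.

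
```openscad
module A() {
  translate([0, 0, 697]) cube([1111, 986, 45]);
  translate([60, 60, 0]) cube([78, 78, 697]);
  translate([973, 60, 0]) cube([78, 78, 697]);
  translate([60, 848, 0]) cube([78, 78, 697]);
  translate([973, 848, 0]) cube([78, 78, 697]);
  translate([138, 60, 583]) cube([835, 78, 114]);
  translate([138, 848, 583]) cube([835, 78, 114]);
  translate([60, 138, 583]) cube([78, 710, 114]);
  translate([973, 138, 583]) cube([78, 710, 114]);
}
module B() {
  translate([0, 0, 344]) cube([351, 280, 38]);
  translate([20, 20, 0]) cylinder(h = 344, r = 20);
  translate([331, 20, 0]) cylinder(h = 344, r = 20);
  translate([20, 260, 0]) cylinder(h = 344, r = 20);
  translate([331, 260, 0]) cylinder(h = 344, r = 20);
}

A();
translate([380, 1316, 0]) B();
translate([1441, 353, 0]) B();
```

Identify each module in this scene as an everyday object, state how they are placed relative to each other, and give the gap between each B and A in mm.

A is a table. B is a stool. Two stools sit around the table at the +y, +x sides. The gap between each stool and the table is 330 mm.

Each stool's nearest face is 330 mm from the table's bounding box.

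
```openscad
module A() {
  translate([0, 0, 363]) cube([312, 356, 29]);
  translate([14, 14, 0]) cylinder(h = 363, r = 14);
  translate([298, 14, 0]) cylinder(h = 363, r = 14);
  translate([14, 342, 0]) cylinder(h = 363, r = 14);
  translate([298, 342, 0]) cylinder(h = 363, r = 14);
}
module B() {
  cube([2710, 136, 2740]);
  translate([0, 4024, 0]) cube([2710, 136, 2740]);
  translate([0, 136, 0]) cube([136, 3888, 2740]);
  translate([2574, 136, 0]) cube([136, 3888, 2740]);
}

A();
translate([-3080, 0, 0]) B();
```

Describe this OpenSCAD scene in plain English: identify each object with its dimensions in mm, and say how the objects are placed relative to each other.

A is a four-legged stool. The seat is a 312×356×29 mm slab whose top surface is at z = 392 mm; four round legs, each 28 mm in diameter, run from the floor (z = 0) to the underside of the seat, each leg's axis is inset half a diameter from the nearest pair of seat edges (so the leg's bounding box is flush with the corner).

B is the wall frame of a small rectangular building: four walls, each 2740 mm tall and 136 mm thick, enclosing a footprint 2710 mm (x) by 4160 mm (y) outside-to-outside, with no floor or roof. The front and back walls (the −y and +y sides) span the full width; the two side walls fit between them.

The house frame is on the floor beside the stool on its −x side.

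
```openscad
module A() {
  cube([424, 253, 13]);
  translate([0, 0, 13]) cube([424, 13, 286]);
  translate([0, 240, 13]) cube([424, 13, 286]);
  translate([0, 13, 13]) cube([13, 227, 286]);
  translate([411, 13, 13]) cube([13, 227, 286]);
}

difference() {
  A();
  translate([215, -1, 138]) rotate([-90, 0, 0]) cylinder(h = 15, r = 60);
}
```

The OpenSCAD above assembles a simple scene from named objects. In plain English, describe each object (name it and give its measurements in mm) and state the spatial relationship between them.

A is an open-topped rectangular box: outside dimensions 424×253×299 mm, with a uniform wall and base thickness of 13 mm. The base is a full 424×253 slab on the floor; four walls sit on top of the base. The front and back walls (the −y and +y sides) span the full width; the two side walls fit between them.

The open box has a circular hole of radius 60 mm through its front wall, centred at (x = 215, z = 138).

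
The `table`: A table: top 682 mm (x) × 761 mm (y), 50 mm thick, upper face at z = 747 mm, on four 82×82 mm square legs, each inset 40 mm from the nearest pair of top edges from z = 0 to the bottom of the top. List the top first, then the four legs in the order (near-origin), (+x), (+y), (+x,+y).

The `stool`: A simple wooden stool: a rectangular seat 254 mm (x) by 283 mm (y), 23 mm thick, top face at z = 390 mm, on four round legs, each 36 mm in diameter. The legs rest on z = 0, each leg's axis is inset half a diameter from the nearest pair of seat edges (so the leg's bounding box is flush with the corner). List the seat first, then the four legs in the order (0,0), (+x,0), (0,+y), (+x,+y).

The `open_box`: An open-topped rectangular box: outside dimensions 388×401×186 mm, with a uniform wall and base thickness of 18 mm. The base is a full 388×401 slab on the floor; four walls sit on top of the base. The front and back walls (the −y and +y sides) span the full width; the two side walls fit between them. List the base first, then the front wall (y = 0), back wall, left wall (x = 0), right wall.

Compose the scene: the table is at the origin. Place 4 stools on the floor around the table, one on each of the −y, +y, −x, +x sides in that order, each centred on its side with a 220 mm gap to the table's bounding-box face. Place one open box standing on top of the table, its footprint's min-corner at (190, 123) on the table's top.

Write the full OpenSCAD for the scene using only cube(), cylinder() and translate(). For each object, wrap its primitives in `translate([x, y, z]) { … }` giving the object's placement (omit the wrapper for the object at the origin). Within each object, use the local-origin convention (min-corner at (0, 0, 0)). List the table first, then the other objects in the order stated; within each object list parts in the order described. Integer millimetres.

translate([0, 0, 697]) cube([682, 761, 50]);
translate([40, 40, 0]) cube([82, 82, 697]);
translate([560, 40, 0]) cube([82, 82, 697]);
translate([40, 639, 0]) cube([82, 82, 697]);
translate([560, 639, 0]) cube([82, 82, 697]);
translate([214, -503, 0]) {
  translate([0, 0, 367]) cube([254, 283, 23]);
  translate([18, 18, 0]) cylinder(h = 367, r = 18);
  translate([236, 18, 0]) cylinder(h = 367, r = 18);
  translate([18, 265, 0]) cylinder(h = 367, r = 18);
  translate([236, 265, 0]) cylinder(h = 367, r = 18);
}
translate([214, 981, 0]) {
  translate([0, 0, 367]) cube([254, 283, 23]);
  translate([18, 18, 0]) cylinder(h = 367, r = 18);
  translate([236, 18, 0]) cylinder(h = 367, r = 18);
  translate([18, 265, 0]) cylinder(h = 367, r = 18);
  translate([236, 265, 0]) cylinder(h = 367, r = 18);
}
translate([-474, 239, 0]) {
  translate([0, 0, 367]) cube([254, 283, 23]);
  translate([18, 18, 0]) cylinder(h = 367, r = 18);
  translate([236, 18, 0]) cylinder(h = 367, r = 18);
  translate([18, 265, 0]) cylinder(h = 367, r = 18);
  translate([236, 265, 0]) cylinder(h = 367, r = 18);
}
translate([902, 239, 0]) {
  translate([0, 0, 367]) cube([254, 283, 23]);
  translate([18, 18, 0]) cylinder(h = 367, r = 18);
  translate([236, 18, 0]) cylinder(h = 367, r = 18);
  translate([18, 265, 0]) cylinder(h = 367, r = 18);
  translate([236, 265, 0]) cylinder(h = 367, r = 18);
}
translate([190, 123, 747]) {
  cube([388, 401, 18]);
  translate([0, 0, 18]) cube([388, 18, 168]);
  translate([0, 383, 18]) cube([388, 18, 168]);
  translate([0, 18, 18]) cube([18, 365, 168]);
  translate([370, 18, 18]) cube([18, 365, 168]);
}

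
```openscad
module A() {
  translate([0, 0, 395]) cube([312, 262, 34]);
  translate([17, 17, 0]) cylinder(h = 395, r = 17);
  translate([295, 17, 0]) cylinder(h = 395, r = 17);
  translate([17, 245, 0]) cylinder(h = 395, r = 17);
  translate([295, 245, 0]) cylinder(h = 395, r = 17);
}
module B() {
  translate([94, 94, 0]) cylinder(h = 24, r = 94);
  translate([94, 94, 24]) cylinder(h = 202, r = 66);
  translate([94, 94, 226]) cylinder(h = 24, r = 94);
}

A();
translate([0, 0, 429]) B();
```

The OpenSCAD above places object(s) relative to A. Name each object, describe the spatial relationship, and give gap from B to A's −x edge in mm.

A is a stool. B is a spool. The spool is on top of the stool. The gap from the spool to the stool's −x edge is 0 mm.

The spool's min-x is at 0; the stool's min-x is 0; gap = 0 mm.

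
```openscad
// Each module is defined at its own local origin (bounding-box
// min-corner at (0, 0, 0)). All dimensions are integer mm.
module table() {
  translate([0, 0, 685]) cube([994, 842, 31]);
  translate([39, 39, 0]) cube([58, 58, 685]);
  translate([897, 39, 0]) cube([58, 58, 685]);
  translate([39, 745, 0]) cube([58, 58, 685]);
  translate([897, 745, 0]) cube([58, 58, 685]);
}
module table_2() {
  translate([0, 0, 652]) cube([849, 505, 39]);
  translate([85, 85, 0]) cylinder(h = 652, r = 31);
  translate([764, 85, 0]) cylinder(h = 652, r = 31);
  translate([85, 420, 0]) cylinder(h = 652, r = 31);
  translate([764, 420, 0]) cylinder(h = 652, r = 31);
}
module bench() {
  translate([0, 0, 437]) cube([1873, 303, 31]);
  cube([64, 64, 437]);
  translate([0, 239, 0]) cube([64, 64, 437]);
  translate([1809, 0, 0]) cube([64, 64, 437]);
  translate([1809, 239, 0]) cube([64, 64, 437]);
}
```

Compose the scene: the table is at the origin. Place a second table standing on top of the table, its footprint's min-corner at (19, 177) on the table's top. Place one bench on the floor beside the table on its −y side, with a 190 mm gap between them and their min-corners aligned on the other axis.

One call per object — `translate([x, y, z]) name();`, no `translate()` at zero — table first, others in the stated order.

table();
translate([19, 177, 716]) table_2();
translate([0, -493, 0]) bench();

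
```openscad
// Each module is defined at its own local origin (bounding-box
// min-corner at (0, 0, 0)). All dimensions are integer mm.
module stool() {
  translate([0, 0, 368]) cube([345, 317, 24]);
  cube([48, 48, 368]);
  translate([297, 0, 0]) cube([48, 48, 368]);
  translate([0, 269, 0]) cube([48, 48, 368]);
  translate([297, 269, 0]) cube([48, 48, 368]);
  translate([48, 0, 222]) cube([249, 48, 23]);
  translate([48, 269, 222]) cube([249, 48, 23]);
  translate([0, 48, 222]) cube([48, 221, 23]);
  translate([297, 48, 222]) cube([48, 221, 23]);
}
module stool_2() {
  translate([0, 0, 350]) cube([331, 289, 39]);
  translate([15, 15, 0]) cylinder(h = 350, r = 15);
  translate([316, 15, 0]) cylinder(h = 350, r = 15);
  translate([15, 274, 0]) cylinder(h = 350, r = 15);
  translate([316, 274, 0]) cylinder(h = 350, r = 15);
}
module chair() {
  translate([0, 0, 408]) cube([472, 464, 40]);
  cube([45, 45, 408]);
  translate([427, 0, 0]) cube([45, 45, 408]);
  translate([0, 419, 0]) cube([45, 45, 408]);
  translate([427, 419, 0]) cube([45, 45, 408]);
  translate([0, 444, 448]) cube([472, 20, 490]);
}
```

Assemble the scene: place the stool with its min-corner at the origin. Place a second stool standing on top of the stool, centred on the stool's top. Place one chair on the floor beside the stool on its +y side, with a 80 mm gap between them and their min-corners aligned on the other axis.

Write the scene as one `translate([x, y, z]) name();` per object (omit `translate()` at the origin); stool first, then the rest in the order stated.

stool();
translate([7, 14, 392]) stool_2();
translate([0, 397, 0]) chair();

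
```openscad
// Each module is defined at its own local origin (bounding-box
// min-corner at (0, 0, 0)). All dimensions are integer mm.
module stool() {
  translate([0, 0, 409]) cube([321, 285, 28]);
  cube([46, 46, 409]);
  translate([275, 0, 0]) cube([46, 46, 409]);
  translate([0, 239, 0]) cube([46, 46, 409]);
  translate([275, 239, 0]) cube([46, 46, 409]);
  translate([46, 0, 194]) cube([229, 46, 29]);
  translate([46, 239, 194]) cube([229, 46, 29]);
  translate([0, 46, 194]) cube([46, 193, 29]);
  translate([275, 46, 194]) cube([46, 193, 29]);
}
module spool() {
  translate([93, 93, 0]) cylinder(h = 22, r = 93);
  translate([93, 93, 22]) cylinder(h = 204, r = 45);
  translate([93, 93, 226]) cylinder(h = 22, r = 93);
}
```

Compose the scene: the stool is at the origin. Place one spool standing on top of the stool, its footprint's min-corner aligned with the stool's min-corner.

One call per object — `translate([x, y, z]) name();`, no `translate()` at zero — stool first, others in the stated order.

stool();
translate([0, 0, 437]) spool();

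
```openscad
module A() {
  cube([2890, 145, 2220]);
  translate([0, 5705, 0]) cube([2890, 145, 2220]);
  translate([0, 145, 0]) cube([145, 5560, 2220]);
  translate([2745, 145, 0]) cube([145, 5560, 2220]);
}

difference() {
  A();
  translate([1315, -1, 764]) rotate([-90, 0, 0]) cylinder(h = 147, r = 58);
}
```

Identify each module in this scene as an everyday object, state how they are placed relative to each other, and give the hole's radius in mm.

A is a house frame. The house frame has a circular hole through its front wall. The hole's radius is 58 mm.

The subtracted cylinder has r = 58 mm.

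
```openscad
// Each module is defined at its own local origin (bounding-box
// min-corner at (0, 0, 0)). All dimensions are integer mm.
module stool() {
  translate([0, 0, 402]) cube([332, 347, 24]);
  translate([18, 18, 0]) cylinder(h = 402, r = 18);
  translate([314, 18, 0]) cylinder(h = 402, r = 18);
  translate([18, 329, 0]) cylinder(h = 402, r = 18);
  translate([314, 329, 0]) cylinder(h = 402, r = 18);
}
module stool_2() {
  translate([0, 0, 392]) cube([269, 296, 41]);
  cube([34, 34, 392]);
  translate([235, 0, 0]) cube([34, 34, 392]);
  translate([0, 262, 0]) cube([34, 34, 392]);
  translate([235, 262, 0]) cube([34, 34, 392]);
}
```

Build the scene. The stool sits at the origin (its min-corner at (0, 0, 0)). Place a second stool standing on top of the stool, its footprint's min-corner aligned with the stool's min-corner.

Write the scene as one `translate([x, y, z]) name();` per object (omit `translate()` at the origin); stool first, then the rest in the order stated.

stool();
translate([0, 0, 426]) stool_2();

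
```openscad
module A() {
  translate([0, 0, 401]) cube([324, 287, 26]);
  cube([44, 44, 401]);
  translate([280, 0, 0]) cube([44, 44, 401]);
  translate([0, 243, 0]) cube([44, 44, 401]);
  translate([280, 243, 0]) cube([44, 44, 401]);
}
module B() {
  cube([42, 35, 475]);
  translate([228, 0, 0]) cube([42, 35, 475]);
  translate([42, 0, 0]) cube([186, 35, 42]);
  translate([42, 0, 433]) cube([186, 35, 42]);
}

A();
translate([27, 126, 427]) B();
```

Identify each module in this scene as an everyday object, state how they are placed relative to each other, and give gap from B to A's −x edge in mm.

A is a stool. B is a picture frame. The picture frame is on top of the stool, centred. The gap from the picture frame to the stool's −x edge is 27 mm.

The picture frame's min-x is at 27; the stool's min-x is 0; gap = 27 mm.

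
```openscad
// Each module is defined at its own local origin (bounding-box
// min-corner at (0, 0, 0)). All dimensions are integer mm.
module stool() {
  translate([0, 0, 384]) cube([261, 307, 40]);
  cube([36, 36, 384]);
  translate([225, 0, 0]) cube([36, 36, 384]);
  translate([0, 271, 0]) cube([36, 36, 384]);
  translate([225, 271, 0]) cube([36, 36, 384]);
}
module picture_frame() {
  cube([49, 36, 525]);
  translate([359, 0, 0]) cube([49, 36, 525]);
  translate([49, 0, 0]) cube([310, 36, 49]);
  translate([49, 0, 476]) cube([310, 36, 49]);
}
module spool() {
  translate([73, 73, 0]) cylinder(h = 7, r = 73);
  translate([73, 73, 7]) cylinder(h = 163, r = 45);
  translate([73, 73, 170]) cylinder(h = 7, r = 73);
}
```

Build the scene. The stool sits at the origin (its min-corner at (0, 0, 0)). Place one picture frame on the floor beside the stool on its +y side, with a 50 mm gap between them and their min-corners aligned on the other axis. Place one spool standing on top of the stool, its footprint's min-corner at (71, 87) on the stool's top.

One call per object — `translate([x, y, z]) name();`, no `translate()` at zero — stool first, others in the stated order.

stool();
translate([0, 357, 0]) picture_frame();
translate([71, 87, 424]) spool();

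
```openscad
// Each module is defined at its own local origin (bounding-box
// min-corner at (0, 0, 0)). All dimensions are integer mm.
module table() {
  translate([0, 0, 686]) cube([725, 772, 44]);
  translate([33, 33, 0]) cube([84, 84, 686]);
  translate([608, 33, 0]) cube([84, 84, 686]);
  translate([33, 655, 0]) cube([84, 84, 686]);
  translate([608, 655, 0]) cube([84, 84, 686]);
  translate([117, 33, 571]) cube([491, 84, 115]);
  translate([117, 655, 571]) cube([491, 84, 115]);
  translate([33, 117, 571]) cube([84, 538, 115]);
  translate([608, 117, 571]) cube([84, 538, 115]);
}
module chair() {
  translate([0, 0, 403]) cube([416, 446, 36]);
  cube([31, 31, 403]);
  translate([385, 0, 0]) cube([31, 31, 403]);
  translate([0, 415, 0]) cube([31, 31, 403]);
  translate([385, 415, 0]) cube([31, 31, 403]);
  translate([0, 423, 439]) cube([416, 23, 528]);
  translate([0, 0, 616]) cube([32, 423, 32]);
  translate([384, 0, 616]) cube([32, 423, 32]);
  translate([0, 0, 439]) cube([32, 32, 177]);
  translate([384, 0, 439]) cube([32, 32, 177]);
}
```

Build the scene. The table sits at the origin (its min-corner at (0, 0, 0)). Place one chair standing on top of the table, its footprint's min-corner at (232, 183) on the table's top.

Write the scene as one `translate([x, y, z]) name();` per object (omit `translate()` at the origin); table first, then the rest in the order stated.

table();
translate([232, 183, 730]) chair();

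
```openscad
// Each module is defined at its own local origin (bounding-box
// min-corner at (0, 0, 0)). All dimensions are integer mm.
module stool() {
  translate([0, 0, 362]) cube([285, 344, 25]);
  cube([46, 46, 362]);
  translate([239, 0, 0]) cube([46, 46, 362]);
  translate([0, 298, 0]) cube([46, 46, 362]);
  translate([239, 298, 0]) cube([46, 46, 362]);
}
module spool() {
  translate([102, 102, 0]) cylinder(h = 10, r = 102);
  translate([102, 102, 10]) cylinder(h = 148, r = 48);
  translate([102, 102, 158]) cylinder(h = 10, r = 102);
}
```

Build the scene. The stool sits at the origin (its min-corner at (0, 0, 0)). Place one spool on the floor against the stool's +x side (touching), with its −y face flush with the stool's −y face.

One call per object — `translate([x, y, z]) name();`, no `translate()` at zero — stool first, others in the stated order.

stool();
translate([285, 0, 0]) spool();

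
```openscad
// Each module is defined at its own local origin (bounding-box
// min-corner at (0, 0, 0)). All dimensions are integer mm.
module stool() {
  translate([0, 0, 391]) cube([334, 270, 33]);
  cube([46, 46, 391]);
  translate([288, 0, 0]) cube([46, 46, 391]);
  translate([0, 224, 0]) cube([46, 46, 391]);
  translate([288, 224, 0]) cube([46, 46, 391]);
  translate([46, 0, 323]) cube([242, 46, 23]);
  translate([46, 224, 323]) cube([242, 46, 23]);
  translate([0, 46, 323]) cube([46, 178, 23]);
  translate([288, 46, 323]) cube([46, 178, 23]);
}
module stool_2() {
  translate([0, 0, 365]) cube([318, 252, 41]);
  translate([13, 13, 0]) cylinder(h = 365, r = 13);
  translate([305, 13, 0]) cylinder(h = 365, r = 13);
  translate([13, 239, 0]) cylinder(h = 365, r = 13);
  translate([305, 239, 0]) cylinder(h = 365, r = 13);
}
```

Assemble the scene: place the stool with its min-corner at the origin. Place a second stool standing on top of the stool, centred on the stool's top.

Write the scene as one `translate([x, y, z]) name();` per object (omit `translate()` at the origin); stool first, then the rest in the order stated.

stool();
translate([8, 9, 424]) stool_2();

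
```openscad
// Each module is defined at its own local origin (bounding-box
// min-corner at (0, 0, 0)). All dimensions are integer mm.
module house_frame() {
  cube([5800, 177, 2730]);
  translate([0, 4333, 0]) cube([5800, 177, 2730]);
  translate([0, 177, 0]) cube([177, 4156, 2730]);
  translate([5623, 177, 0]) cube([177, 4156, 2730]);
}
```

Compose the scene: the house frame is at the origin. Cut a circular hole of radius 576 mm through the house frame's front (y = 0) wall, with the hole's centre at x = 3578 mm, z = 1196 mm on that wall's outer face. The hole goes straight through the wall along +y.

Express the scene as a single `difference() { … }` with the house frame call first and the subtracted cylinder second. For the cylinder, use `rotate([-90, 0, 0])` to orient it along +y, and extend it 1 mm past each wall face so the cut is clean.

difference() {
  house_frame();
  translate([3578, -1, 1196]) rotate([-90, 0, 0]) cylinder(h = 179, r = 576);
}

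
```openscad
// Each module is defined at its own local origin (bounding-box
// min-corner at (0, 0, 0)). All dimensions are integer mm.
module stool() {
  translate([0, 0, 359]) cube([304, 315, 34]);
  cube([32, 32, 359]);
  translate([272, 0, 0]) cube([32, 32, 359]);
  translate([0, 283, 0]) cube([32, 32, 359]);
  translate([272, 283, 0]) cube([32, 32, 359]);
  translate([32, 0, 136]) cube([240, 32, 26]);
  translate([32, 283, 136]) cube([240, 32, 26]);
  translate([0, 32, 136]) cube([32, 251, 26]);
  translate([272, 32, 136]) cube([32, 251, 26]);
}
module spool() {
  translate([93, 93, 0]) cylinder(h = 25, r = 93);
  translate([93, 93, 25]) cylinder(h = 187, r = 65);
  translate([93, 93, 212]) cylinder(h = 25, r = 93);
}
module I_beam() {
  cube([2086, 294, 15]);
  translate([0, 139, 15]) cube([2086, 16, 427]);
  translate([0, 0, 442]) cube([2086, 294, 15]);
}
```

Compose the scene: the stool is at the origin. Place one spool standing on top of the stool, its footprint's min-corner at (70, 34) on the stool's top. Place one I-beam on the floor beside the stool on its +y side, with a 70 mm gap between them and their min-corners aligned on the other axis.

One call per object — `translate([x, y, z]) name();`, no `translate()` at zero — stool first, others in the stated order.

stool();
translate([70, 34, 393]) spool();
translate([0, 385, 0]) I_beam();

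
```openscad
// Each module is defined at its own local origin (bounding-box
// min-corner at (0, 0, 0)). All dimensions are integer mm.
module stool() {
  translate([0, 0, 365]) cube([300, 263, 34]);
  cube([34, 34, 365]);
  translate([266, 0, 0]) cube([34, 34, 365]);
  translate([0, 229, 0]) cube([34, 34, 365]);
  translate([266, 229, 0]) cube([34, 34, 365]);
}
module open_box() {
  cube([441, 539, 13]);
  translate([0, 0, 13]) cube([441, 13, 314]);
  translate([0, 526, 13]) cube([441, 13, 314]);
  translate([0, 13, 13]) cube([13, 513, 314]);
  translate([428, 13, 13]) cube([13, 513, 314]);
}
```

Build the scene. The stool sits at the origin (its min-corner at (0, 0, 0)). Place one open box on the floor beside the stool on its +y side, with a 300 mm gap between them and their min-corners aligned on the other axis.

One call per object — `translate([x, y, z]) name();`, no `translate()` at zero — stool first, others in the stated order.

stool();
translate([0, 563, 0]) open_box();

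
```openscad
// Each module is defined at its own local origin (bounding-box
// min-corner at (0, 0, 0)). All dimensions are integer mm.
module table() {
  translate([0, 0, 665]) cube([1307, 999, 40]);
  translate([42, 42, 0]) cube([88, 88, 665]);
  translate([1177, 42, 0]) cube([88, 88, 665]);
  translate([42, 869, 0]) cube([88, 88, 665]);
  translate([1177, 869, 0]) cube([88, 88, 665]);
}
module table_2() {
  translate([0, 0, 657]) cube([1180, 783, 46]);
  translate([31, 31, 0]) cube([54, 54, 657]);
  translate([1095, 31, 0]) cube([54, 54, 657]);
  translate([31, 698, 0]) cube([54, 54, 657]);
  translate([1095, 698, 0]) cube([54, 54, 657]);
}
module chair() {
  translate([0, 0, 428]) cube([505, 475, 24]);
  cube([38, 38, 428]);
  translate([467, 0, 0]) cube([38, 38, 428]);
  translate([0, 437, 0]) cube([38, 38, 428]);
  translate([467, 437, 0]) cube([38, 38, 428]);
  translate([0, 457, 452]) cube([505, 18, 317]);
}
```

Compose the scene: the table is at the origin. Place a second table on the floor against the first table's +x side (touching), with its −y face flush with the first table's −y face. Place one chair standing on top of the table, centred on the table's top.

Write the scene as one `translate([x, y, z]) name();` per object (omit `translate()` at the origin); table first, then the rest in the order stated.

table();
translate([1307, 0, 0]) table_2();
translate([401, 262, 705]) chair();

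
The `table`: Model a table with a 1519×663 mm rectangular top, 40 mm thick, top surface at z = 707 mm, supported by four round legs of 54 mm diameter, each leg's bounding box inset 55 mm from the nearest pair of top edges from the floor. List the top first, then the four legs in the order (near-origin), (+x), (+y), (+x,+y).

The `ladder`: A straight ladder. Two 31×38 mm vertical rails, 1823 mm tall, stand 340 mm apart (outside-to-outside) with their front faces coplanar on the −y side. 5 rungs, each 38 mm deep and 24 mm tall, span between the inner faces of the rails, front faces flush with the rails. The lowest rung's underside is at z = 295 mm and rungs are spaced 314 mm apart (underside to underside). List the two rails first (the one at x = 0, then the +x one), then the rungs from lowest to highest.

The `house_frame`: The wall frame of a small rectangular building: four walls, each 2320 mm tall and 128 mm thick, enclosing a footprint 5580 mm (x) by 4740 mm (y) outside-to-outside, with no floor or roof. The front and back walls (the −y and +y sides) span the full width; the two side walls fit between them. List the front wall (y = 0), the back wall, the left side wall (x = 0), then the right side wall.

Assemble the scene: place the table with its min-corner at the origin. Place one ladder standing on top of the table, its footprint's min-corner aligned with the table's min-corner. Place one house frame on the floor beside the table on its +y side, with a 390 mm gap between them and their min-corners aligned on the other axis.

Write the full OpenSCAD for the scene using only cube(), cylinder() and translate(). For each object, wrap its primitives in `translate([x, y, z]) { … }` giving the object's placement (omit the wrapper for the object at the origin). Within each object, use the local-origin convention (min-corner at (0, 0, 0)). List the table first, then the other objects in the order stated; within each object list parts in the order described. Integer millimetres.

translate([0, 0, 667]) cube([1519, 663, 40]);
translate([82, 82, 0]) cylinder(h = 667, r = 27);
translate([1437, 82, 0]) cylinder(h = 667, r = 27);
translate([82, 581, 0]) cylinder(h = 667, r = 27);
translate([1437, 581, 0]) cylinder(h = 667, r = 27);
translate([0, 0, 707]) {
  cube([31, 38, 1823]);
  translate([309, 0, 0]) cube([31, 38, 1823]);
  translate([31, 0, 295]) cube([278, 38, 24]);
  translate([31, 0, 609]) cube([278, 38, 24]);
  translate([31, 0, 923]) cube([278, 38, 24]);
  translate([31, 0, 1237]) cube([278, 38, 24]);
  translate([31, 0, 1551]) cube([278, 38, 24]);
}
translate([0, 1053, 0]) {
  cube([5580, 128, 2320]);
  translate([0, 4612, 0]) cube([5580, 128, 2320]);
  translate([0, 128, 0]) cube([128, 4484, 2320]);
  translate([5452, 128, 0]) cube([128, 4484, 2320]);
}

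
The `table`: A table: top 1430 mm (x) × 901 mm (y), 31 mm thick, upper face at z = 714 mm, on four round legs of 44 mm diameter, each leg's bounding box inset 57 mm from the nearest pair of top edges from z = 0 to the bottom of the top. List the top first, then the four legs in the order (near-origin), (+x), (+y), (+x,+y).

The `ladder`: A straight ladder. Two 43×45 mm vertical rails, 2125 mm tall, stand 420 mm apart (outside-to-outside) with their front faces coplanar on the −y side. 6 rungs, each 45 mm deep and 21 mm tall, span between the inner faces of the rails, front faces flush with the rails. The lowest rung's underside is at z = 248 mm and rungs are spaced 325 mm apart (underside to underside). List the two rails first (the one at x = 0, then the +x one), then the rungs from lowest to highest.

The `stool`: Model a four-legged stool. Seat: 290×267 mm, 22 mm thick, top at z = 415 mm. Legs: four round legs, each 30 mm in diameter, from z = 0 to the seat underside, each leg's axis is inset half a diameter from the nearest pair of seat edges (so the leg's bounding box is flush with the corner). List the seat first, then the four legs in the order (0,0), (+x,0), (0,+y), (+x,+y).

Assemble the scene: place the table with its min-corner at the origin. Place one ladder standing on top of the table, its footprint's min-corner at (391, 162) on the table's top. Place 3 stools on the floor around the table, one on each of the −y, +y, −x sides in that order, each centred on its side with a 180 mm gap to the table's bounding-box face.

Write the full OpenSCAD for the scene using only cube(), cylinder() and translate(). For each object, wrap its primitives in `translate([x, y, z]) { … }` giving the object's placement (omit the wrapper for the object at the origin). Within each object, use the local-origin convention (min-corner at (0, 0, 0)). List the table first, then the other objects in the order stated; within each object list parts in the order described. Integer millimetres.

translate([0, 0, 683]) cube([1430, 901, 31]);
translate([79, 79, 0]) cylinder(h = 683, r = 22);
translate([1351, 79, 0]) cylinder(h = 683, r = 22);
translate([79, 822, 0]) cylinder(h = 683, r = 22);
translate([1351, 822, 0]) cylinder(h = 683, r = 22);
translate([391, 162, 714]) {
  cube([43, 45, 2125]);
  translate([377, 0, 0]) cube([43, 45, 2125]);
  translate([43, 0, 248]) cube([334, 45, 21]);
  translate([43, 0, 573]) cube([334, 45, 21]);
  translate([43, 0, 898]) cube([334, 45, 21]);
  translate([43, 0, 1223]) cube([334, 45, 21]);
  translate([43, 0, 1548]) cube([334, 45, 21]);
  translate([43, 0, 1873]) cube([334, 45, 21]);
}
translate([570, -447, 0]) {
  translate([0, 0, 393]) cube([290, 267, 22]);
  translate([15, 15, 0]) cylinder(h = 393, r = 15);
  translate([275, 15, 0]) cylinder(h = 393, r = 15);
  translate([15, 252, 0]) cylinder(h = 393, r = 15);
  translate([275, 252, 0]) cylinder(h = 393, r = 15);
}
translate([570, 1081, 0]) {
  translate([0, 0, 393]) cube([290, 267, 22]);
  translate([15, 15, 0]) cylinder(h = 393, r = 15);
  translate([275, 15, 0]) cylinder(h = 393, r = 15);
  translate([15, 252, 0]) cylinder(h = 393, r = 15);
  translate([275, 252, 0]) cylinder(h = 393, r = 15);
}
translate([-470, 317, 0]) {
  translate([0, 0, 393]) cube([290, 267, 22]);
  translate([15, 15, 0]) cylinder(h = 393, r = 15);
  translate([275, 15, 0]) cylinder(h = 393, r = 15);
  translate([15, 252, 0]) cylinder(h = 393, r = 15);
  translate([275, 252, 0]) cylinder(h = 393, r = 15);
}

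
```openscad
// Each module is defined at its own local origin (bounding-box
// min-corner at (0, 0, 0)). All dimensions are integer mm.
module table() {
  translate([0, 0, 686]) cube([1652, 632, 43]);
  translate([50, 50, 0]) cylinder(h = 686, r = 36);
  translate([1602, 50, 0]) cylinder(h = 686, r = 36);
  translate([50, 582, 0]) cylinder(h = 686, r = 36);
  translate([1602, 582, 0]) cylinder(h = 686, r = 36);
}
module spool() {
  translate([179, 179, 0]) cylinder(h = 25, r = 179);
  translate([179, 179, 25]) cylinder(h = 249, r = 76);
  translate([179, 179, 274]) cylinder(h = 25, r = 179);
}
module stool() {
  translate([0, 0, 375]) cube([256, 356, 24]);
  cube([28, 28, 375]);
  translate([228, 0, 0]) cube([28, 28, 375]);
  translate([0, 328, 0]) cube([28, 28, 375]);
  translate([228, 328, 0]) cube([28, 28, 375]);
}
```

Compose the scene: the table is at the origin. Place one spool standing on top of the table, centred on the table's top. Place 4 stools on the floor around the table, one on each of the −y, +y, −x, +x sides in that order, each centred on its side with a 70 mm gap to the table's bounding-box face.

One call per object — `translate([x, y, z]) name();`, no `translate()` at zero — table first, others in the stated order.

table();
translate([647, 137, 729]) spool();
translate([698, -426, 0]) stool();
translate([698, 702, 0]) stool();
translate([-326, 138, 0]) stool();
translate([1722, 138, 0]) stool();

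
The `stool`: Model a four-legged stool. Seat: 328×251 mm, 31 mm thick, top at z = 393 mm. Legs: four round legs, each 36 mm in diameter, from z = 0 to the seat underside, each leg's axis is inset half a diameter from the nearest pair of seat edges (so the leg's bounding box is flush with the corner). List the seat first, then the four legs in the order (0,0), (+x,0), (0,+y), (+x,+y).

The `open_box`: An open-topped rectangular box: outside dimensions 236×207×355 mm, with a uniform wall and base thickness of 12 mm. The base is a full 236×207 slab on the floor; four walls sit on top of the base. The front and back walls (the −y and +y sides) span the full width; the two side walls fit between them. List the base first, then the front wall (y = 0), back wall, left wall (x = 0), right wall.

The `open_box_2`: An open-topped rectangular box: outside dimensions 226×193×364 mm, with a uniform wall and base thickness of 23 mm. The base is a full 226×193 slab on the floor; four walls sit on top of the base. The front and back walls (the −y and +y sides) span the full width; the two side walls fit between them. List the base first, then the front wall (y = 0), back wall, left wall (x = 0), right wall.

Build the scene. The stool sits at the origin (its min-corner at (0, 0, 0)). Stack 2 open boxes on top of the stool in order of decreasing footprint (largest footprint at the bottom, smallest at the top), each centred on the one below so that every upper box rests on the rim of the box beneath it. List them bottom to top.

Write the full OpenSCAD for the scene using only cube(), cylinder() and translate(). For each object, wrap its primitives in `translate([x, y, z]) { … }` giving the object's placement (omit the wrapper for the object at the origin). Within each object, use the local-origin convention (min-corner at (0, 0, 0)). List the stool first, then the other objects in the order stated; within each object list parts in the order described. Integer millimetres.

translate([0, 0, 362]) cube([328, 251, 31]);
translate([18, 18, 0]) cylinder(h = 362, r = 18);
translate([310, 18, 0]) cylinder(h = 362, r = 18);
translate([18, 233, 0]) cylinder(h = 362, r = 18);
translate([310, 233, 0]) cylinder(h = 362, r = 18);
translate([46, 22, 393]) {
  cube([236, 207, 12]);
  translate([0, 0, 12]) cube([236, 12, 343]);
  translate([0, 195, 12]) cube([236, 12, 343]);
  translate([0, 12, 12]) cube([12, 183, 343]);
  translate([224, 12, 12]) cube([12, 183, 343]);
}
translate([51, 29, 748]) {
  cube([226, 193, 23]);
  translate([0, 0, 23]) cube([226, 23, 341]);
  translate([0, 170, 23]) cube([226, 23, 341]);
  translate([0, 23, 23]) cube([23, 147, 341]);
  translate([203, 23, 23]) cube([23, 147, 341]);
}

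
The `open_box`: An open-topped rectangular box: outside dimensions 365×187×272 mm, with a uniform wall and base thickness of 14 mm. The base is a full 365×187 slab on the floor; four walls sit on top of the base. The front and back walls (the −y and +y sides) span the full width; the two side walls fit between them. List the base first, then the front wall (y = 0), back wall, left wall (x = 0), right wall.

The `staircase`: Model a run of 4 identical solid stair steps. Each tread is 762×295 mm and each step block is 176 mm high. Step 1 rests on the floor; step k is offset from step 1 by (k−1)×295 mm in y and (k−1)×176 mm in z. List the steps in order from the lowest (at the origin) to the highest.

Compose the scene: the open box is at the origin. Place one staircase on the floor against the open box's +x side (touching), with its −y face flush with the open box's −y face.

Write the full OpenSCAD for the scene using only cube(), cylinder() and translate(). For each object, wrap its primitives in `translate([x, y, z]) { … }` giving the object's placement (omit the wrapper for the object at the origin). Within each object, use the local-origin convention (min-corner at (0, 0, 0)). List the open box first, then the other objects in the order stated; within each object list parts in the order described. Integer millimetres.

cube([365, 187, 14]);
translate([0, 0, 14]) cube([365, 14, 258]);
translate([0, 173, 14]) cube([365, 14, 258]);
translate([0, 14, 14]) cube([14, 159, 258]);
translate([351, 14, 14]) cube([14, 159, 258]);
translate([365, 0, 0]) {
  cube([762, 295, 176]);
  translate([0, 295, 176]) cube([762, 295, 176]);
  translate([0, 590, 352]) cube([762, 295, 176]);
  translate([0, 885, 528]) cube([762, 295, 176]);
}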